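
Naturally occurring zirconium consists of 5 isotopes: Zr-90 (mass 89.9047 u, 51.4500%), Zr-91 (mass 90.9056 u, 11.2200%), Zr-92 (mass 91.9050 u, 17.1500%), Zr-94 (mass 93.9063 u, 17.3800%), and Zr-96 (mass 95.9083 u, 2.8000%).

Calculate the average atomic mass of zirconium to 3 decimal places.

Weight each isotope mass by its fractional abundance: 0.514500 × 89.9047 + 0.112200 × 90.9056 + 0.171500 × 91.9050 + 0.173800 × 93.9063 + 0.028000 × 95.9083
= 46.25597 + 10.19961 + 15.76171 + 16.32091 + 2.68543 = 91.22363 u

91.224 u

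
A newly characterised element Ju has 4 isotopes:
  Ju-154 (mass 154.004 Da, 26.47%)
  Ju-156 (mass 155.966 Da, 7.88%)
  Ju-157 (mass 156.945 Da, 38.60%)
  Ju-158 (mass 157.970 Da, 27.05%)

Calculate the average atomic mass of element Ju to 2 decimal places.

156.37 Da

The abundance-weighted mean is 0.2647 × 154.004 + 0.0788 × 155.966 + 0.3860 × 156.945 + 0.2705 × 157.970
= 40.7649 + 12.2901 + 60.5808 + 42.7309 = 156.3667 Da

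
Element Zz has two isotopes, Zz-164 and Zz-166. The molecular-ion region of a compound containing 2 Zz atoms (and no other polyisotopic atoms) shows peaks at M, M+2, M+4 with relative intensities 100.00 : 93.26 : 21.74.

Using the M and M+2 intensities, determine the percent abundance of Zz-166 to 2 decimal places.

If p is the fraction of Zz that is Zz-164, then I(M+2)/I(M) = [C(2,1)·p^1·(1−p)] / p^2 = 2·(1−p)/p = 93.26/100.00 = 0.9326
(1−p)/p = 0.9326/2 = 0.4663  ⇒  p = 1/(1 + 0.4663) = 0.6820
Zz-164: 68.20%, Zz-166: 31.80%.

31.80%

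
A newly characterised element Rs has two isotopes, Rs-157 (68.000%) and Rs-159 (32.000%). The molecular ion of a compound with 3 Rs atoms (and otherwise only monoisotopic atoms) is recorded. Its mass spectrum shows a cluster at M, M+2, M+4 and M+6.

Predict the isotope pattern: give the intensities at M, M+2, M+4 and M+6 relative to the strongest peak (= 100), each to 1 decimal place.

70.8 : 100.0 : 47.1 : 7.4

The 3 Rs atoms are independent, so intensities follow the terms of (0.68000 + 0.32000)^3.
P(M) = 0.68000^3 = 0.314432
P(M+2) = 3 × 0.68000^2 × 0.32000^1 = 0.443904
P(M+4) = 3 × 0.68000^1 × 0.32000^2 = 0.208896
P(M+6) = 0.32000^3 = 0.032768
The M+2 peak is largest (0.443904); scaling to 100 gives 70.8 : 100.0 : 47.1 : 7.4.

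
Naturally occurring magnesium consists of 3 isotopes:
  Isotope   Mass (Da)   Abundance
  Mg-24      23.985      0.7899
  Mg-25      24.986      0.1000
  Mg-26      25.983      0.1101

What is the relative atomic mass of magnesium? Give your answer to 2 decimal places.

24.31 Da

Average mass = Σ (abundance × isotope mass) = 0.7899 × 23.985 + 0.1000 × 24.986 + 0.1101 × 25.983
= 18.9458 + 2.4986 + 2.8607 = 24.3051 Da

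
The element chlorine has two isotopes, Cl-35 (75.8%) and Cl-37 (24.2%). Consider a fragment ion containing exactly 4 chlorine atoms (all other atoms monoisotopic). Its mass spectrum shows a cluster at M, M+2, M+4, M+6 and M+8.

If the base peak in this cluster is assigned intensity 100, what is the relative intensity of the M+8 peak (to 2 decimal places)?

0.81

Term probabilities: M 0.3301, M+2 0.4216, M+4 0.2019, M+6 0.0430, M+8 0.0034. Base peak = M+2.
P(M+2) = C(4,1) × 0.758^3 × 0.242^1 = 4 × 0.43551951 × 0.2420 = 0.421583 (base)
P(M+8) = C(4,4) × 0.758^0 × 0.242^4 = 1 × 1.0000 × 0.00342974 = 0.003430
Relative intensity = 0.003430 / 0.421583 × 100 = 0.81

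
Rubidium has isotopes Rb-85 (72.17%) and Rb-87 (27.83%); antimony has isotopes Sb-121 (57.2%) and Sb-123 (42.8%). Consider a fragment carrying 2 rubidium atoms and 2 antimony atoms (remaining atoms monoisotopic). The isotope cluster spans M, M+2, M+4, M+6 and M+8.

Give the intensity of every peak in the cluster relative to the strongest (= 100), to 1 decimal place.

44.1 : 100.0 : 82.1 : 28.9 : 3.7

Rubidium pattern (n=2): 0.52085089 : 0.40169822 : 0.07745089
Antimony pattern (n=2): 0.327184 : 0.489632 : 0.183184
Convolve the two distributions (both contribute in 2-u steps):
  M: 0.52085089×0.327184 = 0.170414
  M+2: 0.52085089×0.489632 + 0.40169822×0.327184 = 0.386454
  M+4: 0.52085089×0.183184 + 0.40169822×0.489632 + 0.07745089×0.327184 = 0.317437
  M+6: 0.40169822×0.183184 + 0.07745089×0.489632 = 0.111507
  M+8: 0.07745089×0.183184 = 0.014188
Scale to base peak (0.386454) = 100: 44.1 : 100.0 : 82.1 : 28.9 : 3.7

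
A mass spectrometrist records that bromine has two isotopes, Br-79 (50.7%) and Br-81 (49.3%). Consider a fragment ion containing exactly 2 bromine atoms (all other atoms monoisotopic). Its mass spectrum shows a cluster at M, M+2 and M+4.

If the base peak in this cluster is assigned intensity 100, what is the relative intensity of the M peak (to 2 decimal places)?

(0.507 + 0.493)^2 gives M 0.2570, M+2 0.4999, M+4 0.2430; the largest is M+2.
P(M+2) = C(2,1) × 0.507^1 × 0.493^1 = 2 × 0.5070 × 0.4930 = 0.499902 (base)
P(M) = C(2,0) × 0.507^2 × 0.493^0 = 1 × 0.257049 × 1.0000 = 0.257049
Relative intensity = 0.257049 / 0.499902 × 100 = 51.42

51.42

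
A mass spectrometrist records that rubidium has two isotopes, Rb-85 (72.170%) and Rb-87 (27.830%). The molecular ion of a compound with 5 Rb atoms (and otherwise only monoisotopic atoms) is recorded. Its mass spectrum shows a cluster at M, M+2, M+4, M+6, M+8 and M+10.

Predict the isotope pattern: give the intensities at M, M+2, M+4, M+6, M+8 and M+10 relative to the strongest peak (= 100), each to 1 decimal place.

The 5 Rb atoms are independent, so intensities follow the terms of (0.72170 + 0.27830)^5.
P(M) = 0.72170^5 = 0.195787
P(M+2) = 5 × 0.72170^4 × 0.27830^1 = 0.377494
P(M+4) = 10 × 0.72170^3 × 0.27830^2 = 0.291136
P(M+6) = 10 × 0.72170^2 × 0.27830^3 = 0.112267
P(M+8) = 5 × 0.72170^1 × 0.27830^4 = 0.021646
P(M+10) = 0.27830^5 = 0.001669
The M+2 peak is largest (0.377494); scaling to 100 gives 51.9 : 100.0 : 77.1 : 29.7 : 5.7 : 0.4.

51.9 : 100.0 : 77.1 : 29.7 : 5.7 : 0.4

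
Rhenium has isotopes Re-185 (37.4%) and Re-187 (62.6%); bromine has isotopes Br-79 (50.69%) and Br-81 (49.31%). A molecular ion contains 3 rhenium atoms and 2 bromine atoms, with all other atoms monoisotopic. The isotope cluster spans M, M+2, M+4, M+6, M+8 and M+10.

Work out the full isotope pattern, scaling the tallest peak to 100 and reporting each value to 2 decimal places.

3.88 : 27.01 : 74.13 : 100.00 : 66.21 : 17.20

Rhenium pattern (n=3): 0.05231362 : 0.26268713 : 0.43968487 : 0.24531438
Bromine pattern (n=2): 0.25694761 : 0.49990478 : 0.24314761
Convolve the two distributions (both contribute in 2-u steps):
  M: 0.05231362×0.25694761 = 0.013442
  M+2: 0.05231362×0.49990478 + 0.26268713×0.25694761 = 0.093649
  M+4: 0.05231362×0.24314761 + 0.26268713×0.49990478 + 0.43968487×0.25694761 = 0.257014
  M+6: 0.26268713×0.24314761 + 0.43968487×0.49990478 + 0.24531438×0.25694761 = 0.346705
  M+8: 0.43968487×0.24314761 + 0.24531438×0.49990478 = 0.229542
  M+10: 0.24531438×0.24314761 = 0.059648
Scale to base peak (0.346705) = 100: 3.88 : 27.01 : 74.13 : 100.00 : 66.21 : 17.20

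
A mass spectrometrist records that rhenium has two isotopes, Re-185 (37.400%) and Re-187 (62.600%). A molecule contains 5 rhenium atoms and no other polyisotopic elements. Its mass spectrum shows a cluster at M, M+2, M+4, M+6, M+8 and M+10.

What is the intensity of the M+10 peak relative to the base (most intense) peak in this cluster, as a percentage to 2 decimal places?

Term probabilities: M 0.0073, M+2 0.0612, M+4 0.2050, M+6 0.3431, M+8 0.2872, M+10 0.0961. Base peak = M+6.
P(M+6) = C(5,3) × 0.37400^2 × 0.62600^3 = 10 × 0.139876 × 0.24531438 = 0.343136 (base)
P(M+10) = C(5,5) × 0.37400^0 × 0.62600^5 = 1 × 1.0000 × 0.09613282 = 0.096133
Relative intensity = 0.096133 / 0.343136 × 100 = 28.02

28.02%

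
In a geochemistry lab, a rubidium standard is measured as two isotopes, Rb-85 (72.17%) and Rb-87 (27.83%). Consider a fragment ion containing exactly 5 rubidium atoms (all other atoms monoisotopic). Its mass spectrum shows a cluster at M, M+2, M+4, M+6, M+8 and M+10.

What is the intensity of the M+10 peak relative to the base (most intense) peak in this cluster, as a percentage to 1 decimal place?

0.4%

(0.7217 + 0.2783)^5 gives M 0.1958, M+2 0.3775, M+4 0.2911, M+6 0.1123, M+8 0.0216, M+10 0.0017; the largest is M+2.
P(M+2) = C(5,1) × 0.7217^4 × 0.2783^1 = 5 × 0.27128565 × 0.2783 = 0.377494 (base)
P(M+10) = C(5,5) × 0.7217^0 × 0.2783^5 = 1 × 1.0000 × 0.00166942 = 0.001669
Relative intensity = 0.001669 / 0.377494 × 100 = 0.4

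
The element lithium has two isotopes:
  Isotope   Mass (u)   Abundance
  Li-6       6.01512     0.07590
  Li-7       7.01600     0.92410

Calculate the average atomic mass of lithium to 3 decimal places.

Ar = Σ fᵢ·mᵢ = 0.07590 × 6.01512 + 0.92410 × 7.01600
= 0.456548 + 6.483486 = 6.940034 u

6.940 u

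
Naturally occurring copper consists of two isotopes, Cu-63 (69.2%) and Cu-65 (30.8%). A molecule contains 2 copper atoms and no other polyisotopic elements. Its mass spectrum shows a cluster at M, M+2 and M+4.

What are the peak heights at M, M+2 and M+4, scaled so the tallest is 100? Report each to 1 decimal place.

Each Cu atom is independently Cu-63 (p = 0.692) or Cu-65 (q = 0.308); the cluster is the binomial expansion (p + q)^2.
P(M) = 0.692^2 = 0.478864
P(M+2) = 2 × 0.692^1 × 0.308^1 = 0.426272
P(M+4) = 0.308^2 = 0.094864
The M peak is largest (0.478864); scaling to 100 gives 100.0 : 89.0 : 19.8.

100.0 : 89.0 : 19.8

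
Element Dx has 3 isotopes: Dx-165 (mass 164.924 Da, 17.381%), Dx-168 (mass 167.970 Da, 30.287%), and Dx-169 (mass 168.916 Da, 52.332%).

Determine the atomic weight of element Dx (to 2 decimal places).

The abundance-weighted mean is 0.17381 × 164.924 + 0.30287 × 167.970 + 0.52332 × 168.916
= 28.6654 + 50.8731 + 88.3971 = 167.9356 Da

167.94 Da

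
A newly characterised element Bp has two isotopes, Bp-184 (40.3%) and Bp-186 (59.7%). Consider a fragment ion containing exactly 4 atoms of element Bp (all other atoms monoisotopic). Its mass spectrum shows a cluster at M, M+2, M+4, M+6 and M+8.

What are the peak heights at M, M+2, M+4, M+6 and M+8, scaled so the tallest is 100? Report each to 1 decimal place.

The 4 Bp atoms are independent, so intensities follow the terms of (0.403 + 0.597)^4.
P(M) = 0.403^4 = 0.026377
P(M+2) = 4 × 0.403^3 × 0.597^1 = 0.156297
P(M+4) = 6 × 0.403^2 × 0.597^2 = 0.347304
P(M+6) = 4 × 0.403^1 × 0.597^3 = 0.342995
P(M+8) = 0.597^4 = 0.127027
The M+4 peak is largest (0.347304); scaling to 100 gives 7.6 : 45.0 : 100.0 : 98.8 : 36.6.

7.6 : 45.0 : 100.0 : 98.8 : 36.6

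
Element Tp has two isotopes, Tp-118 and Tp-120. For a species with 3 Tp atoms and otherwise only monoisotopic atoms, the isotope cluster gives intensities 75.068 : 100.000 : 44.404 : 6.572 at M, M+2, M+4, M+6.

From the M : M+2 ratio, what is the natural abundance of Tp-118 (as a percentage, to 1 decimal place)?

69.3%

Let p = fractional abundance of Tp-118. I(M+2)/I(M) = [C(3,1)·p^2·(1−p)] / p^3 = 3·(1−p)/p = 100.000/75.068 = 1.3321
(1−p)/p = 1.3321/3 = 0.4440  ⇒  p = 1/(1 + 0.4440) = 0.6925
Tp-118: 69.3%, Tp-120: 30.7%.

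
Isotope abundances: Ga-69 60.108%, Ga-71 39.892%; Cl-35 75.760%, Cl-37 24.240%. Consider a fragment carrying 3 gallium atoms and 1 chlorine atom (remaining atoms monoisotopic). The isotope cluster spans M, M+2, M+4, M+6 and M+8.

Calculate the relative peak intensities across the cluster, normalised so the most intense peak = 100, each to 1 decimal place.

Gallium pattern (n=3): 0.2171685 : 0.432386 : 0.2869625 : 0.063483
Chlorine pattern (n=1): 0.7576 : 0.2424
Convolve the two distributions (both contribute in 2-u steps):
  M: 0.2171685×0.7576 = 0.164527
  M+2: 0.2171685×0.2424 + 0.432386×0.7576 = 0.380217
  M+4: 0.432386×0.2424 + 0.2869625×0.7576 = 0.322213
  M+6: 0.2869625×0.2424 + 0.063483×0.7576 = 0.117654
  M+8: 0.063483×0.2424 = 0.015388
Scale to base peak (0.380217) = 100: 43.3 : 100.0 : 84.7 : 30.9 : 4.0

43.3 : 100.0 : 84.7 : 30.9 : 4.0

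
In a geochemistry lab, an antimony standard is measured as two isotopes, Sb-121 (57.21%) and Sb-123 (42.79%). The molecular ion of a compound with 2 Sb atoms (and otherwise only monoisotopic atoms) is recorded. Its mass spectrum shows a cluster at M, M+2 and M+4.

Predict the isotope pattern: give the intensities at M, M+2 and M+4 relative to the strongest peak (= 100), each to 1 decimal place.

66.8 : 100.0 : 37.4

Expanding (0.5721 + 0.4279)^2:
P(M) = 0.5721^2 = 0.327298
P(M+2) = 2 × 0.5721^1 × 0.4279^1 = 0.489603
P(M+4) = 0.4279^2 = 0.183098
The M+2 peak is largest (0.489603); scaling to 100 gives 66.8 : 100.0 : 37.4.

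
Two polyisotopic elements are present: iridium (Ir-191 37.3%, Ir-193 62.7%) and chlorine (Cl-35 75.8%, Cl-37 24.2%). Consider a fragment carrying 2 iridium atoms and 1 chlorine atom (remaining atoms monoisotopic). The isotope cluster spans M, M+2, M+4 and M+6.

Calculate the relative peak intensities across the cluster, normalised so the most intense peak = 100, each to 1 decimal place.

25.6 : 94.4 : 100.0 : 23.1

Iridium pattern (n=2): 0.139129 : 0.467742 : 0.393129
Chlorine pattern (n=1): 0.7580 : 0.2420
Convolve the two distributions (both contribute in 2-u steps):
  M: 0.139129×0.7580 = 0.105460
  M+2: 0.139129×0.2420 + 0.467742×0.7580 = 0.388218
  M+4: 0.467742×0.2420 + 0.393129×0.7580 = 0.411185
  M+6: 0.393129×0.2420 = 0.095137
Scale to base peak (0.411185) = 100: 25.6 : 94.4 : 100.0 : 23.1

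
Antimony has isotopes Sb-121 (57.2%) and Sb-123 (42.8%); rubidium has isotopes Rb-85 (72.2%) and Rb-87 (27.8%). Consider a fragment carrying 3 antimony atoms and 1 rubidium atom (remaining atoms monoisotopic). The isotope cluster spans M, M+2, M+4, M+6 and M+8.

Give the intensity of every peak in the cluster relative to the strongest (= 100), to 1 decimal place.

Antimony pattern (n=3): 0.18714925 : 0.42010426 : 0.31434374 : 0.07840275
Rubidium pattern (n=1): 0.7220 : 0.2780
Convolve the two distributions (both contribute in 2-u steps):
  M: 0.18714925×0.7220 = 0.135122
  M+2: 0.18714925×0.2780 + 0.42010426×0.7220 = 0.355343
  M+4: 0.42010426×0.2780 + 0.31434374×0.7220 = 0.343745
  M+6: 0.31434374×0.2780 + 0.07840275×0.7220 = 0.143994
  M+8: 0.07840275×0.2780 = 0.021796
Scale to base peak (0.355343) = 100: 38.0 : 100.0 : 96.7 : 40.5 : 6.1

38.0 : 100.0 : 96.7 : 40.5 : 6.1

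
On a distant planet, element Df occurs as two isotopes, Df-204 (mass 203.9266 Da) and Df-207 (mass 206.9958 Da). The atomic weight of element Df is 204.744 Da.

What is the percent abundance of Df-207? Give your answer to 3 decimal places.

Let x be the fractional abundance of Df-204; then Df-207 has abundance 1 − x.
203.9266·x + 206.9958·(1 − x) = 204.744
(203.9266 − 206.9958)·x = 204.744 − 206.9958
x = -2.2518 / -3.0692 = 0.73368 → 73.368% Df-204, 26.632% Df-207.

26.632%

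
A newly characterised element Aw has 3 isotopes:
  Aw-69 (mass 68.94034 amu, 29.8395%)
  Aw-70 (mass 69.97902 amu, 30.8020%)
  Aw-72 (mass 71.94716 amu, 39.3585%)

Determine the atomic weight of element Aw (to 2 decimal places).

Ar = Σ fᵢ·mᵢ = 0.298395 × 68.94034 + 0.308020 × 69.97902 + 0.393585 × 71.94716
= 20.571453 + 21.554938 + 28.317323 = 70.443714 amu

70.44 amu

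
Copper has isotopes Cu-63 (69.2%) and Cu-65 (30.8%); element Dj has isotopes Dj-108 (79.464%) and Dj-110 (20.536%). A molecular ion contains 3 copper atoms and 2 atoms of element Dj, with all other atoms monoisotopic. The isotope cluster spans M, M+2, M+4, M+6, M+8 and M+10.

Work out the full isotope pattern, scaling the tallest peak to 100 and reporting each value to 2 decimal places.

Copper pattern (n=3): 0.33137389 : 0.44247034 : 0.19693766 : 0.02921811
Element Dj pattern (n=2): 0.63145273 : 0.32637454 : 0.04217273
Convolve the two distributions (both contribute in 2-u steps):
  M: 0.33137389×0.63145273 = 0.209247
  M+2: 0.33137389×0.32637454 + 0.44247034×0.63145273 = 0.387551
  M+4: 0.33137389×0.04217273 + 0.44247034×0.32637454 + 0.19693766×0.63145273 = 0.282743
  M+6: 0.44247034×0.04217273 + 0.19693766×0.32637454 + 0.02921811×0.63145273 = 0.101385
  M+8: 0.19693766×0.04217273 + 0.02921811×0.32637454 = 0.017841
  M+10: 0.02921811×0.04217273 = 0.001232
Scale to base peak (0.387551) = 100: 53.99 : 100.00 : 72.96 : 26.16 : 4.60 : 0.32

53.99 : 100.00 : 72.96 : 26.16 : 4.60 : 0.32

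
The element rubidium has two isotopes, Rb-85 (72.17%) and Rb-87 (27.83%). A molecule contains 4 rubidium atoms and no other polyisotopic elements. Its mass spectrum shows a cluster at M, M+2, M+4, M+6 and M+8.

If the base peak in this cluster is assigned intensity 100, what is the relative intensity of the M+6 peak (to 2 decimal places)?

14.87

Binomial terms of (0.7217 + 0.2783)^4: M 0.2713, M+2 0.4184, M+4 0.2420, M+6 0.0622, M+8 0.0060 → M+2 is the base peak.
P(M+2) = C(4,1) × 0.7217^3 × 0.2783^1 = 4 × 0.37589809 × 0.2783 = 0.418450 (base)
P(M+6) = C(4,3) × 0.7217^1 × 0.2783^3 = 4 × 0.7217 × 0.02155458 = 0.062224
Relative intensity = 0.062224 / 0.418450 × 100 = 14.87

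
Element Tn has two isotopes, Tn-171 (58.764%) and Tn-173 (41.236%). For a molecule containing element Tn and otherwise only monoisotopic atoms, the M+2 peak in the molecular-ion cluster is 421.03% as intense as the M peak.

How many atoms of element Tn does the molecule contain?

With n Tn atoms, P(M+2)/P(M) = C(n,1)·p^(n−1)q / p^n = n·q/p = n · 0.41236/0.58764.
n = 4.2103 × 0.58764/0.41236 = 6.00 ≈ 6

6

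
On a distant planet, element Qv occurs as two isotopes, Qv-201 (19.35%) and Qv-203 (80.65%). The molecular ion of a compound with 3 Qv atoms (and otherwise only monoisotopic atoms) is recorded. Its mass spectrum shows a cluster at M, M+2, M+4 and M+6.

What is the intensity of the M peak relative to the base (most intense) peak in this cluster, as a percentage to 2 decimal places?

1.38%

(0.1935 + 0.8065)^3 gives M 0.0072, M+2 0.0906, M+4 0.3776, M+6 0.5246; the largest is M+6.
P(M+6) = C(3,3) × 0.1935^0 × 0.8065^3 = 1 × 1.0000 × 0.52458167 = 0.524582 (base)
P(M) = C(3,0) × 0.1935^3 × 0.8065^0 = 1 × 0.00724508 × 1.0000 = 0.007245
Relative intensity = 0.007245 / 0.524582 × 100 = 1.38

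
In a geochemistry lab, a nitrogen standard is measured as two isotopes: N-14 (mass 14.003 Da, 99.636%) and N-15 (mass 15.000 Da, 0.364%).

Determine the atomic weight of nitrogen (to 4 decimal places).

Weight each isotope mass by its fractional abundance: 0.99636 × 14.003 + 0.00364 × 15.000
= 13.95203 + 0.05460 = 14.00663 Da

14.0066 Da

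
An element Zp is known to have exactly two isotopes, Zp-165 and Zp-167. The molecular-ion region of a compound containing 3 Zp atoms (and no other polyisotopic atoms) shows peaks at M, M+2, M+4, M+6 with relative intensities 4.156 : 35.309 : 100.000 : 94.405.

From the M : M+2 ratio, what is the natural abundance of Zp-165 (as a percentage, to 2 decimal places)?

If p is the fraction of Zp that is Zp-165, then I(M+2)/I(M) = [C(3,1)·p^2·(1−p)] / p^3 = 3·(1−p)/p = 35.309/4.156 = 8.4959
(1−p)/p = 8.4959/3 = 2.8320  ⇒  p = 1/(1 + 2.8320) = 0.2610
Zp-165: 26.10%, Zp-167: 73.90%.

26.10%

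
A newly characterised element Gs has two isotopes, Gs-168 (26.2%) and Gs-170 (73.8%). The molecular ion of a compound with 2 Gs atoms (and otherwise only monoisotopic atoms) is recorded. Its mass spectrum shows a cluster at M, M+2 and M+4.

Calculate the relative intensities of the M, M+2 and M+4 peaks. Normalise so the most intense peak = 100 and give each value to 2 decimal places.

Each Gs atom is independently Gs-168 (p = 0.262) or Gs-170 (q = 0.738); the cluster is the binomial expansion (p + q)^2.
P(M) = 0.262^2 = 0.068644
P(M+2) = 2 × 0.262^1 × 0.738^1 = 0.386712
P(M+4) = 0.738^2 = 0.544644
The M+4 peak is largest (0.544644); scaling to 100 gives 12.60 : 71.00 : 100.00.

12.60 : 71.00 : 100.00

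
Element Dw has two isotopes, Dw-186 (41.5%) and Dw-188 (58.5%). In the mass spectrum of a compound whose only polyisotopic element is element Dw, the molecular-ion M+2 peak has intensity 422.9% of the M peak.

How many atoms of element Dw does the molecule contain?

The M+2/M ratio from n Dw atoms is n · q/p = n · 0.585/0.415.
n = 4.229 × 0.415/0.585 = 3.00 ≈ 3

3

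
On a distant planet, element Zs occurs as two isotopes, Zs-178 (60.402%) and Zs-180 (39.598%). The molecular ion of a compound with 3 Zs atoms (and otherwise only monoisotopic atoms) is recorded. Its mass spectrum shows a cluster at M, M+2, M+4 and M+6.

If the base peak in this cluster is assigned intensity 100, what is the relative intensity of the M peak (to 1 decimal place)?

50.8

Term probabilities: M 0.2204, M+2 0.4334, M+4 0.2841, M+6 0.0621. Base peak = M+2.
P(M+2) = C(3,1) × 0.60402^2 × 0.39598^1 = 3 × 0.36484016 × 0.39598 = 0.433408 (base)
P(M) = C(3,0) × 0.60402^3 × 0.39598^0 = 1 × 0.22037075 × 1.0000 = 0.220371
Relative intensity = 0.220371 / 0.433408 × 100 = 50.8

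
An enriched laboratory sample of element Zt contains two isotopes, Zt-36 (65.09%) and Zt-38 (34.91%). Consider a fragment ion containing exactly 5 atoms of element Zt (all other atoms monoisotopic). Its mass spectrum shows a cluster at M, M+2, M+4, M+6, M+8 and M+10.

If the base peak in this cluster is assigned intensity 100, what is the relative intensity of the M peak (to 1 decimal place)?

34.8

Binomial terms of (0.6509 + 0.3491)^5: M 0.1168, M+2 0.3133, M+4 0.3361, M+6 0.1803, M+8 0.0483, M+10 0.0052 → M+4 is the base peak.
P(M+4) = C(5,2) × 0.6509^3 × 0.3491^2 = 10 × 0.27576733 × 0.12187081 = 0.336080 (base)
P(M) = C(5,0) × 0.6509^5 × 0.3491^0 = 1 × 0.11683457 × 1.0000 = 0.116835
Relative intensity = 0.116835 / 0.336080 × 100 = 34.8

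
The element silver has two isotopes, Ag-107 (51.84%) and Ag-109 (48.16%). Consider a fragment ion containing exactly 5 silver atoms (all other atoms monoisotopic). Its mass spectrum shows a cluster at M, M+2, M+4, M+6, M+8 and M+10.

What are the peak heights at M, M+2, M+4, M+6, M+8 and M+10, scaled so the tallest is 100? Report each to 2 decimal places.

11.59 : 53.82 : 100.00 : 92.90 : 43.15 : 8.02

Each Ag atom is independently Ag-107 (p = 0.5184) or Ag-109 (q = 0.4816); the cluster is the binomial expansion (p + q)^5.
P(M) = 0.5184^5 = 0.037439
P(M+2) = 5 × 0.5184^4 × 0.4816^1 = 0.173907
P(M+4) = 10 × 0.5184^3 × 0.4816^2 = 0.323123
P(M+6) = 10 × 0.5184^2 × 0.4816^3 = 0.300185
P(M+8) = 5 × 0.5184^1 × 0.4816^4 = 0.139438
P(M+10) = 0.4816^5 = 0.025908
The M+4 peak is largest (0.323123); scaling to 100 gives 11.59 : 53.82 : 100.00 : 92.90 : 43.15 : 8.02.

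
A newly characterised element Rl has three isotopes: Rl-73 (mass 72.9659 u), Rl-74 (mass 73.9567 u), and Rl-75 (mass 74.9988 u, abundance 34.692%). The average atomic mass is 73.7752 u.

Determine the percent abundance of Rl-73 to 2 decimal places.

The remaining 65.308% is split between Rl-73 (fraction x) and Rl-74 (fraction 0.65308 − x).
Substituting: 72.9659x + 73.9567(0.65308 − x) = 47.756616304
(72.9659 − 73.9567)x = -0.543025332  ⇒  x = 0.54807, y = 0.10501
Rl-73: 54.81%, Rl-74: 10.50%.

54.81%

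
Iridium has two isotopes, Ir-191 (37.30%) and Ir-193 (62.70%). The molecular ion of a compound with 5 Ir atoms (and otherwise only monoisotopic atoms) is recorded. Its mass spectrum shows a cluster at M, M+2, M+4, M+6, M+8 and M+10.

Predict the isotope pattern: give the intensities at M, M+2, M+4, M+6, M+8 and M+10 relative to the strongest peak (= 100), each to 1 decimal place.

2.1 : 17.7 : 59.5 : 100.0 : 84.0 : 28.3

Expanding (0.3730 + 0.6270)^5:
P(M) = 0.3730^5 = 0.007220
P(M+2) = 5 × 0.3730^4 × 0.6270^1 = 0.060684
P(M+4) = 10 × 0.3730^3 × 0.6270^2 = 0.204015
P(M+6) = 10 × 0.3730^2 × 0.6270^3 = 0.342942
P(M+8) = 5 × 0.3730^1 × 0.6270^4 = 0.288237
P(M+10) = 0.6270^5 = 0.096903
The M+6 peak is largest (0.342942); scaling to 100 gives 2.1 : 17.7 : 59.5 : 100.0 : 84.0 : 28.3.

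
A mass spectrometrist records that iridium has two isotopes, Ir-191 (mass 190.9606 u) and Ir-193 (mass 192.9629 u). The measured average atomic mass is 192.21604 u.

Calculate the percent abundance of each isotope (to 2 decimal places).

With x = fraction of Ir-191 (so Ir-193 is 1 − x):
190.9606·x + 192.9629·(1 − x) = 192.21604
(190.9606 − 192.9629)·x = 192.21604 − 192.9629
x = -0.74686 / -2.0023 = 0.37300 → 37.30% Ir-191, 62.70% Ir-193.

Ir-191: 37.30%, Ir-193: 62.70%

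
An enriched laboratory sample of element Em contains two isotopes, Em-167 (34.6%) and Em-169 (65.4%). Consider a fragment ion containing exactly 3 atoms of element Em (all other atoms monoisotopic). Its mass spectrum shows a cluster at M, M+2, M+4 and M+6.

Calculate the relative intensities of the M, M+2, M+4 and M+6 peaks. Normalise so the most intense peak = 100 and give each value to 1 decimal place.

9.3 : 52.9 : 100.0 : 63.0

Expanding (0.346 + 0.654)^3:
P(M) = 0.346^3 = 0.041422
P(M+2) = 3 × 0.346^2 × 0.654^1 = 0.234883
P(M+4) = 3 × 0.346^1 × 0.654^2 = 0.443969
P(M+6) = 0.654^3 = 0.279726
The M+4 peak is largest (0.443969); scaling to 100 gives 9.3 : 52.9 : 100.0 : 63.0.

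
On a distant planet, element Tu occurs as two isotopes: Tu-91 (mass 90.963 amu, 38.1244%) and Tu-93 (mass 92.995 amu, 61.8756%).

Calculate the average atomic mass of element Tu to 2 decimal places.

Average mass = Σ (abundance × isotope mass) = 0.381244 × 90.963 + 0.618756 × 92.995
= 34.6791 + 57.5412 = 92.2203 amu

92.22 amu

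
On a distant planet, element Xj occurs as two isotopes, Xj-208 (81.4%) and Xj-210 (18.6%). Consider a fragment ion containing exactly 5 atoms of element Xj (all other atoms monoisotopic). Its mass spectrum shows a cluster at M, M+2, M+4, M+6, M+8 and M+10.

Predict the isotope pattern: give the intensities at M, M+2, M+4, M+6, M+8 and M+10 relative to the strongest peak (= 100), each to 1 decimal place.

87.5 : 100.0 : 45.7 : 10.4 : 1.2 : 0.1

Expanding (0.814 + 0.186)^5:
P(M) = 0.814^5 = 0.357373
P(M+2) = 5 × 0.814^4 × 0.186^1 = 0.408301
P(M+4) = 10 × 0.814^3 × 0.186^2 = 0.186595
P(M+6) = 10 × 0.814^2 × 0.186^3 = 0.042637
P(M+8) = 5 × 0.814^1 × 0.186^4 = 0.004871
P(M+10) = 0.186^5 = 0.000223
The M+2 peak is largest (0.408301); scaling to 100 gives 87.5 : 100.0 : 45.7 : 10.4 : 1.2 : 0.1.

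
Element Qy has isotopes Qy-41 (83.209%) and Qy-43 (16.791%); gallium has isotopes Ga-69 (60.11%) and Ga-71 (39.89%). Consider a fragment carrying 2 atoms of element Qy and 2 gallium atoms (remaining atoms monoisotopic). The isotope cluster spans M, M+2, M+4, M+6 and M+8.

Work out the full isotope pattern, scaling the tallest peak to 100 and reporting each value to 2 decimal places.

Element Qy pattern (n=2): 0.69237377 : 0.27943246 : 0.02819377
Gallium pattern (n=2): 0.36132121 : 0.47955758 : 0.15912121
Convolve the two distributions (both contribute in 2-u steps):
  M: 0.69237377×0.36132121 = 0.250169
  M+2: 0.69237377×0.47955758 + 0.27943246×0.36132121 = 0.432998
  M+4: 0.69237377×0.15912121 + 0.27943246×0.47955758 + 0.02819377×0.36132121 = 0.254362
  M+6: 0.27943246×0.15912121 + 0.02819377×0.47955758 = 0.057984
  M+8: 0.02819377×0.15912121 = 0.004486
Scale to base peak (0.432998) = 100: 57.78 : 100.00 : 58.74 : 13.39 : 1.04

57.78 : 100.00 : 58.74 : 13.39 : 1.04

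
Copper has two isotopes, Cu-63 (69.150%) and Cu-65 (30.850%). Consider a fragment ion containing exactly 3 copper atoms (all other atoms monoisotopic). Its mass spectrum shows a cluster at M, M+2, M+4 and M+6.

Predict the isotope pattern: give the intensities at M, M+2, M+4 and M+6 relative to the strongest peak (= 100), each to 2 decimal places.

Each Cu atom is independently Cu-63 (p = 0.69150) or Cu-65 (q = 0.30850); the cluster is the binomial expansion (p + q)^3.
P(M) = 0.69150^3 = 0.330656
P(M+2) = 3 × 0.69150^2 × 0.30850^1 = 0.442548
P(M+4) = 3 × 0.69150^1 × 0.30850^2 = 0.197435
P(M+6) = 0.30850^3 = 0.029361
The M+2 peak is largest (0.442548); scaling to 100 gives 74.72 : 100.00 : 44.61 : 6.63.

74.72 : 100.00 : 44.61 : 6.63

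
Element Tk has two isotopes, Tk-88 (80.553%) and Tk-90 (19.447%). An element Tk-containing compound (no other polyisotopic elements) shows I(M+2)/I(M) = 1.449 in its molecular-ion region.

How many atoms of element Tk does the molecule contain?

The M+2/M ratio from n Tk atoms is n · q/p = n · 0.19447/0.80553.
n = 1.449 × 0.80553/0.19447 = 6.00 ≈ 6

6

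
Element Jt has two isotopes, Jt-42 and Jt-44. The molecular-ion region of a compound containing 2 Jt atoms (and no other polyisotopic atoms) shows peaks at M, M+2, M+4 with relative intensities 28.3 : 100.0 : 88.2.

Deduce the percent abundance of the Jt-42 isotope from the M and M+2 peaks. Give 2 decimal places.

If p is the fraction of Jt that is Jt-42, then I(M+2)/I(M) = [C(2,1)·p^1·(1−p)] / p^2 = 2·(1−p)/p = 100.0/28.3 = 3.5336
(1−p)/p = 3.5336/2 = 1.7668  ⇒  p = 1/(1 + 1.7668) = 0.3614
Jt-42: 36.14%, Jt-44: 63.86%.

36.14%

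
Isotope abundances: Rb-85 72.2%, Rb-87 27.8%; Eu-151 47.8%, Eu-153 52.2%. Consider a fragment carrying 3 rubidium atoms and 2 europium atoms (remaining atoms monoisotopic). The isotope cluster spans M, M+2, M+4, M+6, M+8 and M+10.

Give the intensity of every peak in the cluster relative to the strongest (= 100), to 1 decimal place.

Rubidium pattern (n=3): 0.37636705 : 0.43475086 : 0.16739714 : 0.02148495
Europium pattern (n=2): 0.228484 : 0.499032 : 0.272484
Convolve the two distributions (both contribute in 2-u steps):
  M: 0.37636705×0.228484 = 0.085994
  M+2: 0.37636705×0.499032 + 0.43475086×0.228484 = 0.287153
  M+4: 0.37636705×0.272484 + 0.43475086×0.499032 + 0.16739714×0.228484 = 0.357756
  M+6: 0.43475086×0.272484 + 0.16739714×0.499032 + 0.02148495×0.228484 = 0.206908
  M+8: 0.16739714×0.272484 + 0.02148495×0.499032 = 0.056335
  M+10: 0.02148495×0.272484 = 0.005854
Scale to base peak (0.357756) = 100: 24.0 : 80.3 : 100.0 : 57.8 : 15.7 : 1.6

24.0 : 80.3 : 100.0 : 57.8 : 15.7 : 1.6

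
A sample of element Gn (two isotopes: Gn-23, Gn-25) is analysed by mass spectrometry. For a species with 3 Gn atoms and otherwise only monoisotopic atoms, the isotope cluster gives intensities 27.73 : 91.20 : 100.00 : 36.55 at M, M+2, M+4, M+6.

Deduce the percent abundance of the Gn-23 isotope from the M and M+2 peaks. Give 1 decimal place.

47.7%

If p is the fraction of Gn that is Gn-23, then I(M+2)/I(M) = [C(3,1)·p^2·(1−p)] / p^3 = 3·(1−p)/p = 91.20/27.73 = 3.2889
(1−p)/p = 3.2889/3 = 1.0963  ⇒  p = 1/(1 + 1.0963) = 0.4770
Gn-23: 47.7%, Gn-25: 52.3%.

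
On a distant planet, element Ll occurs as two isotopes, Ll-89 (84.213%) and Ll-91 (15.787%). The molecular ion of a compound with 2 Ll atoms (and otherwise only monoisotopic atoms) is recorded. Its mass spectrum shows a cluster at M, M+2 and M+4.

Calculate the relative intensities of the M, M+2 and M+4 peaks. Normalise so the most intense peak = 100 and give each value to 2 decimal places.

100.00 : 37.49 : 3.51

Expanding (0.84213 + 0.15787)^2:
P(M) = 0.84213^2 = 0.709183
P(M+2) = 2 × 0.84213^1 × 0.15787^1 = 0.265894
P(M+4) = 0.15787^2 = 0.024923
The M peak is largest (0.709183); scaling to 100 gives 100.00 : 37.49 : 3.51.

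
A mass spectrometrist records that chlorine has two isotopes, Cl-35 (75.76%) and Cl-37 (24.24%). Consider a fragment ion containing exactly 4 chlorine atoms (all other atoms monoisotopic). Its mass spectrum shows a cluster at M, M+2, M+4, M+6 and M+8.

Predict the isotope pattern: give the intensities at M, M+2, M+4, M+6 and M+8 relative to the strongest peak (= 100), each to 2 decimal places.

78.14 : 100.00 : 47.99 : 10.24 : 0.82

The 4 Cl atoms are independent, so intensities follow the terms of (0.7576 + 0.2424)^4.
P(M) = 0.7576^4 = 0.329428
P(M+2) = 4 × 0.7576^3 × 0.2424^1 = 0.421612
P(M+4) = 6 × 0.7576^2 × 0.2424^2 = 0.202347
P(M+6) = 4 × 0.7576^1 × 0.2424^3 = 0.043162
P(M+8) = 0.2424^4 = 0.003452
The M+2 peak is largest (0.421612); scaling to 100 gives 78.14 : 100.00 : 47.99 : 10.24 : 0.82.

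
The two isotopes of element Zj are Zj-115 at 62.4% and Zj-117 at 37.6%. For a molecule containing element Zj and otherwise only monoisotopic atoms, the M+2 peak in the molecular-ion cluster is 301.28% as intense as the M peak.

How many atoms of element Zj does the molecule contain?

5

For n independent Zj atoms, I(M+2)/I(M) = n · (abundance Zj-117) / (abundance Zj-115) = n · 0.376/0.624.
n = 3.0128 × 0.624/0.376 = 5.00 ≈ 5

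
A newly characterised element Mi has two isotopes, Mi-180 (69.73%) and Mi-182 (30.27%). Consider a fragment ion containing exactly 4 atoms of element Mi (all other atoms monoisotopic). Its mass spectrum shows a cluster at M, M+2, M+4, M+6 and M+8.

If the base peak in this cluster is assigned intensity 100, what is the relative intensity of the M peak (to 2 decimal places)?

Term probabilities: M 0.2364, M+2 0.4105, M+4 0.2673, M+6 0.0774, M+8 0.0084. Base peak = M+2.
P(M+2) = C(4,1) × 0.6973^3 × 0.3027^1 = 4 × 0.33904629 × 0.3027 = 0.410517 (base)
P(M) = C(4,0) × 0.6973^4 × 0.3027^0 = 1 × 0.23641698 × 1.0000 = 0.236417
Relative intensity = 0.236417 / 0.410517 × 100 = 57.59

57.59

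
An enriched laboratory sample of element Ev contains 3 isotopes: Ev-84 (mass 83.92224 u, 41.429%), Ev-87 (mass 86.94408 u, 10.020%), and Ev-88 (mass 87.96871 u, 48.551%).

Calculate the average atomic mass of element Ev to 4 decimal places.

Weight each isotope mass by its fractional abundance: 0.41429 × 83.92224 + 0.10020 × 86.94408 + 0.48551 × 87.96871
= 34.768145 + 8.711797 + 42.709688 = 86.189630 u

86.1896 u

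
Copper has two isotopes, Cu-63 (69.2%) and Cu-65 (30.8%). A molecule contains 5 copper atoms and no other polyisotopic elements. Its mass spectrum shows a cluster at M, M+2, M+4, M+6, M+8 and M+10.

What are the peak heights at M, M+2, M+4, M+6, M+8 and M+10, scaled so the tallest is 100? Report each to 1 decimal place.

44.9 : 100.0 : 89.0 : 39.6 : 8.8 : 0.8

The 5 Cu atoms are independent, so intensities follow the terms of (0.692 + 0.308)^5.
P(M) = 0.692^5 = 0.158683
P(M+2) = 5 × 0.692^4 × 0.308^1 = 0.353139
P(M+4) = 10 × 0.692^3 × 0.308^2 = 0.314355
P(M+6) = 10 × 0.692^2 × 0.308^3 = 0.139915
P(M+8) = 5 × 0.692^1 × 0.308^4 = 0.031137
P(M+10) = 0.308^5 = 0.002772
The M+2 peak is largest (0.353139); scaling to 100 gives 44.9 : 100.0 : 89.0 : 39.6 : 8.8 : 0.8.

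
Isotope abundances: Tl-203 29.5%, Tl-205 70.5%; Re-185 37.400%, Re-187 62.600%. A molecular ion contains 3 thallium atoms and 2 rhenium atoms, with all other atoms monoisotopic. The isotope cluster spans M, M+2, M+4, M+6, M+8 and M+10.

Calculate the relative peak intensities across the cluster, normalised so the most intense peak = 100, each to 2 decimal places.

1.07 : 11.22 : 46.89 : 97.22 : 100.00 : 40.81

Thallium pattern (n=3): 0.02567237 : 0.18405787 : 0.43986713 : 0.35040263
Rhenium pattern (n=2): 0.139876 : 0.468248 : 0.391876
Convolve the two distributions (both contribute in 2-u steps):
  M: 0.02567237×0.139876 = 0.003591
  M+2: 0.02567237×0.468248 + 0.18405787×0.139876 = 0.037766
  M+4: 0.02567237×0.391876 + 0.18405787×0.468248 + 0.43986713×0.139876 = 0.157772
  M+6: 0.18405787×0.391876 + 0.43986713×0.468248 + 0.35040263×0.139876 = 0.327108
  M+8: 0.43986713×0.391876 + 0.35040263×0.468248 = 0.336449
  M+10: 0.35040263×0.391876 = 0.137314
Scale to base peak (0.336449) = 100: 1.07 : 11.22 : 46.89 : 97.22 : 100.00 : 40.81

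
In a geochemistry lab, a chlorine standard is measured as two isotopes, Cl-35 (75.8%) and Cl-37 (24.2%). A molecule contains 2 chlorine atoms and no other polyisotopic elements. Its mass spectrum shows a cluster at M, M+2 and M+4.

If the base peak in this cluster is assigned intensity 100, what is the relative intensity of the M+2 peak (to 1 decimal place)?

63.9

(0.758 + 0.242)^2 gives M 0.5746, M+2 0.3669, M+4 0.0586; the largest is M.
P(M) = C(2,0) × 0.758^2 × 0.242^0 = 1 × 0.574564 × 1.0000 = 0.574564 (base)
P(M+2) = C(2,1) × 0.758^1 × 0.242^1 = 2 × 0.7580 × 0.2420 = 0.366872
Relative intensity = 0.366872 / 0.574564 × 100 = 63.9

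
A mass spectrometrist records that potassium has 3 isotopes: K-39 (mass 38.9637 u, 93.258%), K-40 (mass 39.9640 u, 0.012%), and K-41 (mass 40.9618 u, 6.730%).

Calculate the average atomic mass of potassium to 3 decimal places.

Weight each isotope mass by its fractional abundance: 0.93258 × 38.9637 + 0.00012 × 39.9640 + 0.06730 × 40.9618
= 36.33677 + 0.00480 + 2.75673 = 39.09830 u

39.098 u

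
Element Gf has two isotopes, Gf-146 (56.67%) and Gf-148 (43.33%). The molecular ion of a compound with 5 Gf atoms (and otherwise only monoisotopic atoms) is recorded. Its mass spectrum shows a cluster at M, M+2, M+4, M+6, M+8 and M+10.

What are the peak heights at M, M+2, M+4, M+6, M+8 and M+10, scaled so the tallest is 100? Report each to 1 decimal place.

Expanding (0.5667 + 0.4333)^5:
P(M) = 0.5667^5 = 0.058448
P(M+2) = 5 × 0.5667^4 × 0.4333^1 = 0.223445
P(M+4) = 10 × 0.5667^3 × 0.4333^2 = 0.341694
P(M+6) = 10 × 0.5667^2 × 0.4333^3 = 0.261260
P(M+8) = 5 × 0.5667^1 × 0.4333^4 = 0.099880
P(M+10) = 0.4333^5 = 0.015274
The M+4 peak is largest (0.341694); scaling to 100 gives 17.1 : 65.4 : 100.0 : 76.5 : 29.2 : 4.5.

17.1 : 65.4 : 100.0 : 76.5 : 29.2 : 4.5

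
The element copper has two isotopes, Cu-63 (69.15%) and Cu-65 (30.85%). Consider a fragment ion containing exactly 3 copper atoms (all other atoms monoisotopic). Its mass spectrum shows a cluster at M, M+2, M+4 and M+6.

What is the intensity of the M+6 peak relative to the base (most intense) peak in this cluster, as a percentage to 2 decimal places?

Binomial terms of (0.6915 + 0.3085)^3: M 0.3307, M+2 0.4425, M+4 0.1974, M+6 0.0294 → M+2 is the base peak.
P(M+2) = C(3,1) × 0.6915^2 × 0.3085^1 = 3 × 0.47817225 × 0.3085 = 0.442548 (base)
P(M+6) = C(3,3) × 0.6915^0 × 0.3085^3 = 1 × 1.0000 × 0.02936064 = 0.029361
Relative intensity = 0.029361 / 0.442548 × 100 = 6.63

6.63%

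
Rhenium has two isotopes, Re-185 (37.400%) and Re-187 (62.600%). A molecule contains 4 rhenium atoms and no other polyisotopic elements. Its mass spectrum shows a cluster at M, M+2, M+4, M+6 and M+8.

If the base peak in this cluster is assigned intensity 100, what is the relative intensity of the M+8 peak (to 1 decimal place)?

41.8

(0.37400 + 0.62600)^4 gives M 0.0196, M+2 0.1310, M+4 0.3289, M+6 0.3670, M+8 0.1536; the largest is M+6.
P(M+6) = C(4,3) × 0.37400^1 × 0.62600^3 = 4 × 0.3740 × 0.24531438 = 0.366990 (base)
P(M+8) = C(4,4) × 0.37400^0 × 0.62600^4 = 1 × 1.0000 × 0.1535668 = 0.153567
Relative intensity = 0.153567 / 0.366990 × 100 = 41.8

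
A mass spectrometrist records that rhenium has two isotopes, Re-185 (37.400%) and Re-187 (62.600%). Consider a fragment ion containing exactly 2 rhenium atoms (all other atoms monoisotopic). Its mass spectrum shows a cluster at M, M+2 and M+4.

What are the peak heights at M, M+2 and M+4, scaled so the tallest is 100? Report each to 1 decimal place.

29.9 : 100.0 : 83.7

Expanding (0.37400 + 0.62600)^2:
P(M) = 0.37400^2 = 0.139876
P(M+2) = 2 × 0.37400^1 × 0.62600^1 = 0.468248
P(M+4) = 0.62600^2 = 0.391876
The M+2 peak is largest (0.468248); scaling to 100 gives 29.9 : 100.0 : 83.7.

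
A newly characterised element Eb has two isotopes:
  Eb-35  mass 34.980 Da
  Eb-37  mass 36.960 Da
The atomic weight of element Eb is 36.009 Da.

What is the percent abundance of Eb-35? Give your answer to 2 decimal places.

Let x be the fractional abundance of Eb-35; then Eb-37 has abundance 1 − x.
34.980·x + 36.960·(1 − x) = 36.009
(34.980 − 36.960)·x = 36.009 − 36.960
x = -0.951 / -1.980 = 0.48030 → 48.03% Eb-35, 51.97% Eb-37.

48.03%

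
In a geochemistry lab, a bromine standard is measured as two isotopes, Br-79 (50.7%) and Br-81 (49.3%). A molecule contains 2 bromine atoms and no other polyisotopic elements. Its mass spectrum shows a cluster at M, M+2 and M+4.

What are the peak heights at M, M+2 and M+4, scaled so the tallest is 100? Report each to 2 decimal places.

51.42 : 100.00 : 48.62

Expanding (0.507 + 0.493)^2:
P(M) = 0.507^2 = 0.257049
P(M+2) = 2 × 0.507^1 × 0.493^1 = 0.499902
P(M+4) = 0.493^2 = 0.243049
The M+2 peak is largest (0.499902); scaling to 100 gives 51.42 : 100.00 : 48.62.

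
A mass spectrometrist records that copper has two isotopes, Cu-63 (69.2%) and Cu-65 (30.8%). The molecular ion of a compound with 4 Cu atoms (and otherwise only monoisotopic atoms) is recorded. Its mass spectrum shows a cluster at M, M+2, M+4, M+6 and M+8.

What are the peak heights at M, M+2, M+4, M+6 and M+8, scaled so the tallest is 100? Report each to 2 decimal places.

Expanding (0.692 + 0.308)^4:
P(M) = 0.692^4 = 0.229311
P(M+2) = 4 × 0.692^3 × 0.308^1 = 0.408253
P(M+4) = 6 × 0.692^2 × 0.308^2 = 0.272562
P(M+6) = 4 × 0.692^1 × 0.308^3 = 0.080876
P(M+8) = 0.308^4 = 0.008999
The M+2 peak is largest (0.408253); scaling to 100 gives 56.17 : 100.00 : 66.76 : 19.81 : 2.20.

56.17 : 100.00 : 66.76 : 19.81 : 2.20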